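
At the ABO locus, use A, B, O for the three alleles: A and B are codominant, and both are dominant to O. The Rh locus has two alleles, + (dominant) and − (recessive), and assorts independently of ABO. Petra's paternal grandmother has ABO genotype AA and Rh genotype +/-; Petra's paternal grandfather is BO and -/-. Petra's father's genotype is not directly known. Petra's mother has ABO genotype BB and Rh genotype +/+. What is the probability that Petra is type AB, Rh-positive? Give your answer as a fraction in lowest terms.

Petra's father's ABO genotype from AA × BO: 1/2 AB, 1/2 AO.
Crossing each possibility with the mother BB and summing P(type AB): 1/2·1/2 + 1/2·1/2 = 1/2.
Similarly for Rh via the father's Rh distribution: P(Rh+) = 1.
Independent loci: 1/2 × 1 = 1/2.

1/2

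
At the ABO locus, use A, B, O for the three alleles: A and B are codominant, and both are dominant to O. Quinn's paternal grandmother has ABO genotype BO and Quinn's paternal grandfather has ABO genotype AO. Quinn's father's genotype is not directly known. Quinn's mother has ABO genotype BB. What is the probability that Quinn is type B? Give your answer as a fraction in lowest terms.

Quinn's father's ABO genotype from BO × AO: 1/4 AB, 1/4 AO, 1/4 BO, 1/4 OO.
Crossing each possibility with the mother BB and summing P(type B): 1/4·1/2 + 1/4·1/2 + 1/4·1 + 1/4·1 = 3/4.

3/4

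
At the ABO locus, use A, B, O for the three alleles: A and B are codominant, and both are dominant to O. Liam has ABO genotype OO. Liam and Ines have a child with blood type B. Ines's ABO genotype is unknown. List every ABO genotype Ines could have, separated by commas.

AB, BB, BO

For each candidate genotype of Ines, check whether crossing it with OO can produce every observed child phenotype.
  AA → possible child types {A} ✗
  AB → possible child types {A, B} ✓
  AO → possible child types {O, A} ✗
  BB → possible child types {B} ✓
  BO → possible child types {O, B} ✓
  OO → possible child types {O} ✗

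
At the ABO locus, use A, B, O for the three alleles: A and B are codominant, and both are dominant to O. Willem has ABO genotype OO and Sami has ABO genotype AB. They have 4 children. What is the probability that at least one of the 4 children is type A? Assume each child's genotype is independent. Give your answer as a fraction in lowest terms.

ABO cross OO × AB → 1/2 A, 1/2 B.
So P(type A) = 1/2 per child.
P(none) = (1/2)^4 = 1/16; P(at least one) = 1 − 1/16 = 15/16.

15/16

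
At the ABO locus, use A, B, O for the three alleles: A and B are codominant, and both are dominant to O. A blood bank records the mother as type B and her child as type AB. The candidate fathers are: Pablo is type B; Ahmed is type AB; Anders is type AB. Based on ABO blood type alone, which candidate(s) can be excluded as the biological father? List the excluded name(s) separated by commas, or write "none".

Pablo

A candidate is excluded only if no genotype consistent with his phenotype could produce a type AB child with a type B mother.
Pablo (type B): no genotype consistent with that phenotype can produce a type-AB child with a type-B mother.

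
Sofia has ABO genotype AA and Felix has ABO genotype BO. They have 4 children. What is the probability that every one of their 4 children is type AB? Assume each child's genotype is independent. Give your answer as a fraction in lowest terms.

ABO cross AA × BO → 1/2 A, 1/2 AB.
So P(type AB) = 1/2 per child.
All 4 independent: (1/2)^4 = 1/16.

1/16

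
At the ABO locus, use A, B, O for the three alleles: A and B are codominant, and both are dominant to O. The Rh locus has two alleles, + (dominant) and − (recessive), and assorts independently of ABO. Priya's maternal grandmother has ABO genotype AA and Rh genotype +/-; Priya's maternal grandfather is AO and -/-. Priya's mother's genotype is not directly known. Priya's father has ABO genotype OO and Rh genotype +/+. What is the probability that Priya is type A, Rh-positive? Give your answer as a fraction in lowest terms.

Priya's mother's ABO genotype from AA × AO: 1/2 AA, 1/2 AO.
Crossing each possibility with the father OO and summing P(type A): 1/2·1 + 1/2·1/2 = 3/4.
Similarly for Rh via the mother's Rh distribution: P(Rh+) = 1.
Independent loci: 3/4 × 1 = 3/4.

3/4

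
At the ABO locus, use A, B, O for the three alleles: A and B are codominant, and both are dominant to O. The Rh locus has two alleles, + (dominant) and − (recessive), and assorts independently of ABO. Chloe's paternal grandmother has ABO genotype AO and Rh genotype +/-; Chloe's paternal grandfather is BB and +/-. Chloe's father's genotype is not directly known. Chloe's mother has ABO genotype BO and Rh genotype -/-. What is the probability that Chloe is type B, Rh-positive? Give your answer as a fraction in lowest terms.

Chloe's father's ABO genotype from AO × BB: 1/2 AB, 1/2 BO.
Crossing each possibility with the mother BO and summing P(type B): 1/2·1/2 + 1/2·3/4 = 5/8.
Similarly for Rh via the father's Rh distribution: P(Rh+) = 1/2.
Independent loci: 5/8 × 1/2 = 5/16.

5/16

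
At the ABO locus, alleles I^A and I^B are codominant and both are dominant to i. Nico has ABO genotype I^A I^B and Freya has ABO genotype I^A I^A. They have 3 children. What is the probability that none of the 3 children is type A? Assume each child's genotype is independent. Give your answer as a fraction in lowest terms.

ABO cross I^A I^B × I^A I^A → 1/2 A, 1/2 AB.
So P(type A) = 1/2 per child.
P(not type A) = 1/2 for one child; (1/2)^3 = 1/8.

1/8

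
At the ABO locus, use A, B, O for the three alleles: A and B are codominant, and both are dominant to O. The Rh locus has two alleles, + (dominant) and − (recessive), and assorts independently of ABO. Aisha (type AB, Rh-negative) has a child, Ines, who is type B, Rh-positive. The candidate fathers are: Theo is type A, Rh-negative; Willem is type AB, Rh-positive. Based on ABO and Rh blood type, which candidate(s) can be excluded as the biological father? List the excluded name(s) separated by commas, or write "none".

A candidate is excluded only if no genotype consistent with his phenotype could produce a type B, Rh-positive child with a type AB, Rh-negative mother.
Theo (type A, Rh-): no genotype consistent with that phenotype can produce a type-B Rh+ child with a type-AB mother.

Theo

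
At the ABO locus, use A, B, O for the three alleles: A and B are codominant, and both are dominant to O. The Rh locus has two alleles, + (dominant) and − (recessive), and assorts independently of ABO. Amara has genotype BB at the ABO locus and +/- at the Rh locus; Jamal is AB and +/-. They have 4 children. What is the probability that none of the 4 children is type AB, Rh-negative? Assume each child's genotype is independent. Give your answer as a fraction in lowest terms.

2401/4096

ABO cross BB × AB → 1/2 B, 1/2 AB.
Rh cross +/- × +/- → 3/4 Rh+, 1/4 Rh-; so P(type AB, Rh-negative) = 1/2 × 1/4 = 1/8 per child.
P(not type AB, Rh-negative) = 7/8 for one child; (7/8)^4 = 2401/4096.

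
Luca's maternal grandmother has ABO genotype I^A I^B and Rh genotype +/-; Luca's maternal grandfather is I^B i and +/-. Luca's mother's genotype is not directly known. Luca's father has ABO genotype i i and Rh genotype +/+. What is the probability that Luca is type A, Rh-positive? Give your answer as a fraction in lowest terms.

Luca's mother's ABO genotype from I^A I^B × I^B i: 1/4 I^A I^B, 1/4 I^A i, 1/4 I^B I^B, 1/4 I^B i.
Crossing each possibility with the father i i and summing P(type A): 1/4·1/2 + 1/4·1/2 + 1/4·0 + 1/4·0 = 1/4.
Similarly for Rh via the mother's Rh distribution: P(Rh+) = 1.
Independent loci: 1/4 × 1 = 1/4.

1/4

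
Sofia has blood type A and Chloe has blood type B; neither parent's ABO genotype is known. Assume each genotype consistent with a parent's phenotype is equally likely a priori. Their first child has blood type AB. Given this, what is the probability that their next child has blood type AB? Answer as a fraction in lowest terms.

25/36

Possible genotypes: Sofia ∈ {AA, AO}; Chloe ∈ {BB, BO}.
Weight each parental genotype pair by prior × P(type-AB child):
  AA × BB: posterior weight 4/9; P(next child type AB) = 1.
  AA × BO: posterior weight 2/9; P(next child type AB) = 1/2.
  AO × BB: posterior weight 2/9; P(next child type AB) = 1/2.
  AO × BO: posterior weight 1/9; P(next child type AB) = 1/4.
Weighted sum = 25/36.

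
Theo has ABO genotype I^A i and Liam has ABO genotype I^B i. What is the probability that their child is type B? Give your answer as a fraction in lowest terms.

ABO cross I^A i × I^B i → offspring phenotypes: 1/4 O, 1/4 A, 1/4 B, 1/4 AB.
So P(type B) = 1/4.

1/4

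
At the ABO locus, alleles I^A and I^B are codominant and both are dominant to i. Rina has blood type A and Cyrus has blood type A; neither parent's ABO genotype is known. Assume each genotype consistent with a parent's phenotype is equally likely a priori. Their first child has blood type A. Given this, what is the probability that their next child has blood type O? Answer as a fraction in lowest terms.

Possible genotypes: Rina ∈ {I^A I^A, I^A i}; Cyrus ∈ {I^A I^A, I^A i}.
Weight each parental genotype pair by prior × P(type-A child):
  I^A I^A × I^A I^A: posterior weight 4/15; P(next child type O) = 0.
  I^A I^A × I^A i: posterior weight 4/15; P(next child type O) = 0.
  I^A i × I^A I^A: posterior weight 4/15; P(next child type O) = 0.
  I^A i × I^A i: posterior weight 1/5; P(next child type O) = 1/4.
Weighted sum = 1/20.

1/20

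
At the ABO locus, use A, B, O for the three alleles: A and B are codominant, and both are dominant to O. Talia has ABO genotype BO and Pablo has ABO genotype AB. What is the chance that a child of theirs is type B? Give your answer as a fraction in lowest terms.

1/2

ABO cross BO × AB → offspring phenotypes: 1/4 A, 1/2 B, 1/4 AB.
So P(type B) = 1/2.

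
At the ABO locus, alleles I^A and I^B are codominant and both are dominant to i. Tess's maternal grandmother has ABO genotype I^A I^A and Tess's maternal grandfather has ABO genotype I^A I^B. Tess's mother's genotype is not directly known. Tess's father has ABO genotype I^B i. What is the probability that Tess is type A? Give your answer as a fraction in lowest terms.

Tess's mother's ABO genotype from I^A I^A × I^A I^B: 1/2 I^A I^A, 1/2 I^A I^B.
Crossing each possibility with the father I^B i and summing P(type A): 1/2·1/2 + 1/2·1/4 = 3/8.

3/8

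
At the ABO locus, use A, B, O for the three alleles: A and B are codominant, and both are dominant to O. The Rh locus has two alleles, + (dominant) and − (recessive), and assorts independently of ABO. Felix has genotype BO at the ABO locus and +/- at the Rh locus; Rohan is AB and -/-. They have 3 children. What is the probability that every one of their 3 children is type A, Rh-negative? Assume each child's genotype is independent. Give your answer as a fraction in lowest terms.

1/512

ABO cross BO × AB → 1/4 A, 1/2 B, 1/4 AB.
Rh cross +/- × -/- → 1/2 Rh+, 1/2 Rh-; so P(type A, Rh-negative) = 1/4 × 1/2 = 1/8 per child.
All 3 independent: (1/8)^3 = 1/512.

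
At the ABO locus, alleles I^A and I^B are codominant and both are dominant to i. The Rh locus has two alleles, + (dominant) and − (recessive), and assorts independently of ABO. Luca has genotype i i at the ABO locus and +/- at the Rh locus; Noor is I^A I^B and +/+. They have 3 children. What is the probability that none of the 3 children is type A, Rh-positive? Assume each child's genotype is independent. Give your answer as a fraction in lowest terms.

1/8

ABO cross i i × I^A I^B → 1/2 A, 1/2 B.
Rh cross +/- × +/+ → 1 Rh+; so P(type A, Rh-positive) = 1/2 × 1 = 1/2 per child.
P(not type A, Rh-positive) = 1/2 for one child; (1/2)^3 = 1/8.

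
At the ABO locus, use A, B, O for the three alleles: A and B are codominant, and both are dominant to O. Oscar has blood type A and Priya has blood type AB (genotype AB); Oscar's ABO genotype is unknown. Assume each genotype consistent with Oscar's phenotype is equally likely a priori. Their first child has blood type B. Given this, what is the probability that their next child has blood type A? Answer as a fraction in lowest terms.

Possible genotypes: Oscar ∈ {AA, AO}; Priya ∈ {AB}.
Weight each parental genotype pair by prior × P(type-B child):
  AO × AB: posterior weight 1; P(next child type A) = 1/2.
Weighted sum = 1/2.

1/2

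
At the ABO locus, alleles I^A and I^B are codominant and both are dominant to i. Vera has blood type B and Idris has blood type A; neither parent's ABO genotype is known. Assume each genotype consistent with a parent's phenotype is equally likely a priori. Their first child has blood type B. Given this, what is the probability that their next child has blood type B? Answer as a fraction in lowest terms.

Possible genotypes: Vera ∈ {I^B I^B, I^B i}; Idris ∈ {I^A I^A, I^A i}.
Weight each parental genotype pair by prior × P(type-B child):
  I^B I^B × I^A i: posterior weight 2/3; P(next child type B) = 1/2.
  I^B i × I^A i: posterior weight 1/3; P(next child type B) = 1/4.
Weighted sum = 5/12.

5/12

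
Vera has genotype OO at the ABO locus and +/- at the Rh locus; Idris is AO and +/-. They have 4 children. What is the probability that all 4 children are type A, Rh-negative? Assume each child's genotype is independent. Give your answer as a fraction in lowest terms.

1/4096

ABO cross OO × AO → 1/2 O, 1/2 A.
Rh cross +/- × +/- → 3/4 Rh+, 1/4 Rh-; so P(type A, Rh-negative) = 1/2 × 1/4 = 1/8 per child.
All 4 independent: (1/8)^4 = 1/4096.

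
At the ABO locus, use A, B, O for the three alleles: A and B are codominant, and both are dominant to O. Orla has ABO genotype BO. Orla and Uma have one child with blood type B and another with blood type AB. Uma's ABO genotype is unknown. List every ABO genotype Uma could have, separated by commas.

For each candidate genotype of Uma, check whether crossing it with BO can produce every observed child phenotype.
  AA → possible child types {A, AB} ✗
  AB → possible child types {A, B, AB} ✓
  AO → possible child types {O, A, B, AB} ✓
  BB → possible child types {B} ✗
  BO → possible child types {O, B} ✗
  OO → possible child types {O, B} ✗

AB, AO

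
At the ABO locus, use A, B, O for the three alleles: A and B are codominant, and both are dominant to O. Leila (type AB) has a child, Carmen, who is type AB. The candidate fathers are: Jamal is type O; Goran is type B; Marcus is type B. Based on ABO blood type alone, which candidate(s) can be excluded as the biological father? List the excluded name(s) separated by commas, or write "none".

A candidate is excluded only if no genotype consistent with his phenotype could produce a type AB child with a type AB mother.
Jamal (type O): no genotype consistent with that phenotype can produce a type-AB child with a type-AB mother.

Jamal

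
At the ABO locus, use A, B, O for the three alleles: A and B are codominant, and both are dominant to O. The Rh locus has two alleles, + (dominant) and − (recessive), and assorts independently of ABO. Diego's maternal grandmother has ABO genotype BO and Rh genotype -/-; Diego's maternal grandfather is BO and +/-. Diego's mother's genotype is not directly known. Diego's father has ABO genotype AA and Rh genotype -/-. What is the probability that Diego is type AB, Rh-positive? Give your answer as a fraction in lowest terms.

1/8

Diego's mother's ABO genotype from BO × BO: 1/4 BB, 1/2 BO, 1/4 OO.
Crossing each possibility with the father AA and summing P(type AB): 1/4·1 + 1/2·1/2 + 1/4·0 = 1/2.
Similarly for Rh via the mother's Rh distribution: P(Rh+) = 1/4.
Independent loci: 1/2 × 1/4 = 1/8.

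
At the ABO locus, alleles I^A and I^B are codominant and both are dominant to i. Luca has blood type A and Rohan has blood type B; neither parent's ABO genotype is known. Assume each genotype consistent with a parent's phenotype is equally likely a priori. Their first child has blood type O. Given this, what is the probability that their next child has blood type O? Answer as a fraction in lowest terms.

Possible genotypes: Luca ∈ {I^A I^A, I^A i}; Rohan ∈ {I^B I^B, I^B i}.
Weight each parental genotype pair by prior × P(type-O child):
  I^A i × I^B i: posterior weight 1; P(next child type O) = 1/4.
Weighted sum = 1/4.

1/4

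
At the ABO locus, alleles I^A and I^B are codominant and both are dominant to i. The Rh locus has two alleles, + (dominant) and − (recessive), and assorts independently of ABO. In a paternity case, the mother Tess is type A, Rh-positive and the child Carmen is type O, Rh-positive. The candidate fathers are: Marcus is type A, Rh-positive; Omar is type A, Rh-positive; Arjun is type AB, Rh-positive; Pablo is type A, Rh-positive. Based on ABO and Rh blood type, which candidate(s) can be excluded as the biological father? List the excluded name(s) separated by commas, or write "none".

Arjun

A candidate is excluded only if no genotype consistent with his phenotype could produce a type O, Rh-positive child with a type A, Rh-positive mother.
Arjun (type AB, Rh+): no genotype consistent with that phenotype can produce a type-O Rh+ child with a type-A mother.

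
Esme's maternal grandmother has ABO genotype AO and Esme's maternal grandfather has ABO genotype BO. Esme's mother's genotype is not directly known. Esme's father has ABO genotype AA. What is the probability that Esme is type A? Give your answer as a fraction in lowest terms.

Esme's mother's ABO genotype from AO × BO: 1/4 AB, 1/4 AO, 1/4 BO, 1/4 OO.
Crossing each possibility with the father AA and summing P(type A): 1/4·1/2 + 1/4·1 + 1/4·1/2 + 1/4·1 = 3/4.

3/4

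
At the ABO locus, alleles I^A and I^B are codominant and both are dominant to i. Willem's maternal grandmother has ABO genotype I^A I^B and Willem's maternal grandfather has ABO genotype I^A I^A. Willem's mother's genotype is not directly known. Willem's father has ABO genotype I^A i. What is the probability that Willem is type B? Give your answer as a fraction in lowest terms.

1/8

Willem's mother's ABO genotype from I^A I^B × I^A I^A: 1/2 I^A I^A, 1/2 I^A I^B.
Crossing each possibility with the father I^A i and summing P(type B): 1/2·0 + 1/2·1/4 = 1/8.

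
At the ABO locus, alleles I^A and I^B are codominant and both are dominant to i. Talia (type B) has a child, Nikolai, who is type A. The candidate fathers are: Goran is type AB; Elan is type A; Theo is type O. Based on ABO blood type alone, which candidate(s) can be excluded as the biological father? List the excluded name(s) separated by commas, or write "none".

Theo

A candidate is excluded only if no genotype consistent with his phenotype could produce a type A child with a type B mother.
Theo (type O): no genotype consistent with that phenotype can produce a type-A child with a type-B mother.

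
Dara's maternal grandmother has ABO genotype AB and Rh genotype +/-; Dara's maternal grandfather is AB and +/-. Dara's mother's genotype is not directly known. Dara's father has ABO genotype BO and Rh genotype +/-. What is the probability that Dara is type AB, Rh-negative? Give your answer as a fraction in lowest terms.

Dara's mother's ABO genotype from AB × AB: 1/4 AA, 1/2 AB, 1/4 BB.
Crossing each possibility with the father BO and summing P(type AB): 1/4·1/2 + 1/2·1/4 + 1/4·0 = 1/4.
Similarly for Rh via the mother's Rh distribution: P(Rh-) = 1/4.
Independent loci: 1/4 × 1/4 = 1/16.

1/16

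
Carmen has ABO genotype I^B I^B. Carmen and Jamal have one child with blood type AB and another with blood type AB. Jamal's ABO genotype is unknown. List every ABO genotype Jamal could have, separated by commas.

I^A I^A, I^A I^B, I^A i

For each candidate genotype of Jamal, check whether crossing it with I^B I^B can produce every observed child phenotype.
  I^A I^A → possible child types {AB} ✓
  I^A I^B → possible child types {B, AB} ✓
  I^A i → possible child types {B, AB} ✓
  I^B I^B → possible child types {B} ✗
  I^B i → possible child types {B} ✗
  i i → possible child types {B} ✗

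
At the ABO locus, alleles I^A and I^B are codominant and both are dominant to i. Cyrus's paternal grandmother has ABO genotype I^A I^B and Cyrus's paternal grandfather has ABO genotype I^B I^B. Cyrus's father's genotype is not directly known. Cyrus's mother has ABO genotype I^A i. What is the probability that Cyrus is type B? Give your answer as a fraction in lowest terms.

3/8

Cyrus's father's ABO genotype from I^A I^B × I^B I^B: 1/2 I^A I^B, 1/2 I^B I^B.
Crossing each possibility with the mother I^A i and summing P(type B): 1/2·1/4 + 1/2·1/2 = 3/8.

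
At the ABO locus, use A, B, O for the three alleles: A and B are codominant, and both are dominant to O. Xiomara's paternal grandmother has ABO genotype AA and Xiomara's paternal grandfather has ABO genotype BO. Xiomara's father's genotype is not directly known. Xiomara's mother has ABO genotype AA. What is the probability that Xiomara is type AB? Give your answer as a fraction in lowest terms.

1/4

Xiomara's father's ABO genotype from AA × BO: 1/2 AB, 1/2 AO.
Crossing each possibility with the mother AA and summing P(type AB): 1/2·1/2 + 1/2·0 = 1/4.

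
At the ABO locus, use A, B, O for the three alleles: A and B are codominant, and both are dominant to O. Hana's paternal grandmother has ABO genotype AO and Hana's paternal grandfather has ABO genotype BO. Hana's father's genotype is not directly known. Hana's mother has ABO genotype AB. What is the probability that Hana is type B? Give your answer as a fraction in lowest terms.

3/8

Hana's father's ABO genotype from AO × BO: 1/4 AB, 1/4 AO, 1/4 BO, 1/4 OO.
Crossing each possibility with the mother AB and summing P(type B): 1/4·1/4 + 1/4·1/4 + 1/4·1/2 + 1/4·1/2 = 3/8.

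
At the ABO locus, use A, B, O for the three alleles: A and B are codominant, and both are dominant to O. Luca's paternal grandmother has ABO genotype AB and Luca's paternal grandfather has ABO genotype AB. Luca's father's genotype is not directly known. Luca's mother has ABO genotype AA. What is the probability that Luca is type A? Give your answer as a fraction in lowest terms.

Luca's father's ABO genotype from AB × AB: 1/4 AA, 1/2 AB, 1/4 BB.
Crossing each possibility with the mother AA and summing P(type A): 1/4·1 + 1/2·1/2 + 1/4·0 = 1/2.

1/2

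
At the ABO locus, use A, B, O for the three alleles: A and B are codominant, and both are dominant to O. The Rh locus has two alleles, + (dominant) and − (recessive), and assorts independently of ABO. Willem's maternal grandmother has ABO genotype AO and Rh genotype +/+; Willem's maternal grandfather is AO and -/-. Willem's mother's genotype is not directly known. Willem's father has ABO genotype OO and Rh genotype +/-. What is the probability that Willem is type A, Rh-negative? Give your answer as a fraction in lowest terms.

Willem's mother's ABO genotype from AO × AO: 1/4 AA, 1/2 AO, 1/4 OO.
Crossing each possibility with the father OO and summing P(type A): 1/4·1 + 1/2·1/2 + 1/4·0 = 1/2.
Similarly for Rh via the mother's Rh distribution: P(Rh-) = 1/4.
Independent loci: 1/2 × 1/4 = 1/8.

1/8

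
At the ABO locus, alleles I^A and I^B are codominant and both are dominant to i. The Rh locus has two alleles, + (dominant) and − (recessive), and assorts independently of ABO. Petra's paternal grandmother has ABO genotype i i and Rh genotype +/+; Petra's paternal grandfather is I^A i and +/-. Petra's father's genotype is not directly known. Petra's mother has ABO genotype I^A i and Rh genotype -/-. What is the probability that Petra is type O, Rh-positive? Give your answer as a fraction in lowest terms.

9/32

Petra's father's ABO genotype from i i × I^A i: 1/2 I^A i, 1/2 i i.
Crossing each possibility with the mother I^A i and summing P(type O): 1/2·1/4 + 1/2·1/2 = 3/8.
Similarly for Rh via the father's Rh distribution: P(Rh+) = 3/4.
Independent loci: 3/8 × 3/4 = 9/32.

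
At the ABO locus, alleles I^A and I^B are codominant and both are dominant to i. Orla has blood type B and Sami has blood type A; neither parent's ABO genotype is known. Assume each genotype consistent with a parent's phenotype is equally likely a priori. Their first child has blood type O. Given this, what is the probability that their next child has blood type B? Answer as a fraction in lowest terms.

1/4

Possible genotypes: Orla ∈ {I^B I^B, I^B i}; Sami ∈ {I^A I^A, I^A i}.
Weight each parental genotype pair by prior × P(type-O child):
  I^B i × I^A i: posterior weight 1; P(next child type B) = 1/4.
Weighted sum = 1/4.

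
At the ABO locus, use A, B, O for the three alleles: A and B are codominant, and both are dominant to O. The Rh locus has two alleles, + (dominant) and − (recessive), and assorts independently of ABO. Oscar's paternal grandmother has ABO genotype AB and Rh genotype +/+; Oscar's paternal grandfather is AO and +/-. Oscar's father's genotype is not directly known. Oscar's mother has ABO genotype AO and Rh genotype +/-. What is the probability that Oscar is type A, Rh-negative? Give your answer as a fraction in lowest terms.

Oscar's father's ABO genotype from AB × AO: 1/4 AA, 1/4 AB, 1/4 AO, 1/4 BO.
Crossing each possibility with the mother AO and summing P(type A): 1/4·1 + 1/4·1/2 + 1/4·3/4 + 1/4·1/4 = 5/8.
Similarly for Rh via the father's Rh distribution: P(Rh-) = 1/8.
Independent loci: 5/8 × 1/8 = 5/64.

5/64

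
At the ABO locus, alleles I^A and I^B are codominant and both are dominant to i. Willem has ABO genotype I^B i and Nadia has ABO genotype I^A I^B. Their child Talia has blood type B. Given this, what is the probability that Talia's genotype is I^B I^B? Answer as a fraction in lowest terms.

1/2

Cross I^B i × I^A I^B → 1/4 I^A I^B, 1/4 I^A i, 1/4 I^B I^B, 1/4 I^B i.
Type-B genotypes among offspring: I^B I^B (1/4), I^B i (1/4); total 1/2.
P(I^B I^B | type B) = (1/4) / (1/2) = 1/2.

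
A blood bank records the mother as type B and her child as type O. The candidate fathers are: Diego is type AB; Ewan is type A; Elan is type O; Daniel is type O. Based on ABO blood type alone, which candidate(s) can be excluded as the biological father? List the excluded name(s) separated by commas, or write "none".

A candidate is excluded only if no genotype consistent with his phenotype could produce a type O child with a type B mother.
Diego (type AB): no genotype consistent with that phenotype can produce a type-O child with a type-B mother.

Diego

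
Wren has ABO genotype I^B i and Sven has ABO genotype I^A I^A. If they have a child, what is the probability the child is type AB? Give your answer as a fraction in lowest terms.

1/2

ABO cross I^B i × I^A I^A → offspring phenotypes: 1/2 A, 1/2 AB.
So P(type AB) = 1/2.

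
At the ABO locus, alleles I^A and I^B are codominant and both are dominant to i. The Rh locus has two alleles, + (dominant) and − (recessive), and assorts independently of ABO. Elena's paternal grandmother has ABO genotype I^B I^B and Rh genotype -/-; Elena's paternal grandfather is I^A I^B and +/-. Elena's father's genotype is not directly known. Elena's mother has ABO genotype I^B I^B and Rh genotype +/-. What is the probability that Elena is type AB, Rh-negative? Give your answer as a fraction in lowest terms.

3/32

Elena's father's ABO genotype from I^B I^B × I^A I^B: 1/2 I^A I^B, 1/2 I^B I^B.
Crossing each possibility with the mother I^B I^B and summing P(type AB): 1/2·1/2 + 1/2·0 = 1/4.
Similarly for Rh via the father's Rh distribution: P(Rh-) = 3/8.
Independent loci: 1/4 × 3/8 = 3/32.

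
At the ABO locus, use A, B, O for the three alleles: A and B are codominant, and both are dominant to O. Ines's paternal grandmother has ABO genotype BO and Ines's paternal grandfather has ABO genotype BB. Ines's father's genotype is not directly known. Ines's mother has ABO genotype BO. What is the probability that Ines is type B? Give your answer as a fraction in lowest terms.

Ines's father's ABO genotype from BO × BB: 1/2 BB, 1/2 BO.
Crossing each possibility with the mother BO and summing P(type B): 1/2·1 + 1/2·3/4 = 7/8.

7/8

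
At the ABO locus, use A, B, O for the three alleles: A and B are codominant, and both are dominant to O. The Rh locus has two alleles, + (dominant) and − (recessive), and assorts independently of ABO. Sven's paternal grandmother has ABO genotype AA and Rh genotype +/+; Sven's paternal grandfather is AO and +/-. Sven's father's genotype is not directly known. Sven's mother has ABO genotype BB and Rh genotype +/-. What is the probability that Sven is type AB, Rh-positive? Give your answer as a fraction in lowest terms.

Sven's father's ABO genotype from AA × AO: 1/2 AA, 1/2 AO.
Crossing each possibility with the mother BB and summing P(type AB): 1/2·1 + 1/2·1/2 = 3/4.
Similarly for Rh via the father's Rh distribution: P(Rh+) = 7/8.
Independent loci: 3/4 × 7/8 = 21/32.

21/32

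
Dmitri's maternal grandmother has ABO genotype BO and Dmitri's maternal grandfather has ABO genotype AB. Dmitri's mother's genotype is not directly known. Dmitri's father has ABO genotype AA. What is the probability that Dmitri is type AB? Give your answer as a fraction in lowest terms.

1/2

Dmitri's mother's ABO genotype from BO × AB: 1/4 AB, 1/4 AO, 1/4 BB, 1/4 BO.
Crossing each possibility with the father AA and summing P(type AB): 1/4·1/2 + 1/4·0 + 1/4·1 + 1/4·1/2 = 1/2.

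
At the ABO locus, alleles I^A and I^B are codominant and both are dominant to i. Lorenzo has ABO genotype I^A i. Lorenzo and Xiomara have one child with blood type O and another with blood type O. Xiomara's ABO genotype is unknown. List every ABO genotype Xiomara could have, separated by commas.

I^A i, I^B i, i i

For each candidate genotype of Xiomara, check whether crossing it with I^A i can produce every observed child phenotype.
  I^A I^A → possible child types {A} ✗
  I^A I^B → possible child types {A, B, AB} ✗
  I^A i → possible child types {O, A} ✓
  I^B I^B → possible child types {B, AB} ✗
  I^B i → possible child types {O, A, B, AB} ✓
  i i → possible child types {O, A} ✓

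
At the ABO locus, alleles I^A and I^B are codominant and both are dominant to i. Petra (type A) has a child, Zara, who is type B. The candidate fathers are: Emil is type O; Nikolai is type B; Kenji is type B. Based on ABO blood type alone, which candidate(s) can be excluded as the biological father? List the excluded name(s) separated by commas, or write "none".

A candidate is excluded only if no genotype consistent with his phenotype could produce a type B child with a type A mother.
Emil (type O): no genotype consistent with that phenotype can produce a type-B child with a type-A mother.

Emil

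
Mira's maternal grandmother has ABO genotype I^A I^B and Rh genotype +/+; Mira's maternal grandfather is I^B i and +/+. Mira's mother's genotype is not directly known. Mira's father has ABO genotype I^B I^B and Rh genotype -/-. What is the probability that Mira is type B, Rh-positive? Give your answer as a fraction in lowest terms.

3/4

Mira's mother's ABO genotype from I^A I^B × I^B i: 1/4 I^A I^B, 1/4 I^A i, 1/4 I^B I^B, 1/4 I^B i.
Crossing each possibility with the father I^B I^B and summing P(type B): 1/4·1/2 + 1/4·1/2 + 1/4·1 + 1/4·1 = 3/4.
Similarly for Rh via the mother's Rh distribution: P(Rh+) = 1.
Independent loci: 3/4 × 1 = 3/4.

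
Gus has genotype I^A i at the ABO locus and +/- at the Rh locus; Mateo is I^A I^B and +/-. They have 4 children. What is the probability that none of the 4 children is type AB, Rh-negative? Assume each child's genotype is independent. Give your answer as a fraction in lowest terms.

50625/65536

ABO cross I^A i × I^A I^B → 1/2 A, 1/4 B, 1/4 AB.
Rh cross +/- × +/- → 3/4 Rh+, 1/4 Rh-; so P(type AB, Rh-negative) = 1/4 × 1/4 = 1/16 per child.
P(not type AB, Rh-negative) = 15/16 for one child; (15/16)^4 = 50625/65536.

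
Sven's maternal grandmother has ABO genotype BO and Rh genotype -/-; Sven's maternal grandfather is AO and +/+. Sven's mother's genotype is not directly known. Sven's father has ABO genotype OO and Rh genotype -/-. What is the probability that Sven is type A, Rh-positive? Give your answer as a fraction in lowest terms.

Sven's mother's ABO genotype from BO × AO: 1/4 AB, 1/4 AO, 1/4 BO, 1/4 OO.
Crossing each possibility with the father OO and summing P(type A): 1/4·1/2 + 1/4·1/2 + 1/4·0 + 1/4·0 = 1/4.
Similarly for Rh via the mother's Rh distribution: P(Rh+) = 1/2.
Independent loci: 1/4 × 1/2 = 1/8.

1/8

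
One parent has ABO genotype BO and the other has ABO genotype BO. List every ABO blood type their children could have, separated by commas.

O, B

Gametes from BO × BO give offspring ABO genotypes BB, BO, OO, i.e. phenotypes O, B.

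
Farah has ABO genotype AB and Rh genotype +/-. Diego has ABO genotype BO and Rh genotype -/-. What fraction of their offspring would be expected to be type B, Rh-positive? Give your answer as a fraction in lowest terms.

ABO cross AB × BO → offspring phenotypes: 1/4 A, 1/2 B, 1/4 AB.
Rh cross +/- × -/- → 1/2 Rh+, 1/2 Rh-.
Independent loci: P(type B, Rh-positive) = 1/2 × 1/2 = 1/4.

1/4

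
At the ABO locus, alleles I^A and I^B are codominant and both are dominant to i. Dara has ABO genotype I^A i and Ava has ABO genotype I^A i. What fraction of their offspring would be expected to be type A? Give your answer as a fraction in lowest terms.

ABO cross I^A i × I^A i → offspring phenotypes: 1/4 O, 3/4 A.
So P(type A) = 3/4.

3/4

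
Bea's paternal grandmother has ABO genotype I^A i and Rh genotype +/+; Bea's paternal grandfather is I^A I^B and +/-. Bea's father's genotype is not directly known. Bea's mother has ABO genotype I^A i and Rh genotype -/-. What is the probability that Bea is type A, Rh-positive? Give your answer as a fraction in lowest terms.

15/32

Bea's father's ABO genotype from I^A i × I^A I^B: 1/4 I^A I^A, 1/4 I^A I^B, 1/4 I^A i, 1/4 I^B i.
Crossing each possibility with the mother I^A i and summing P(type A): 1/4·1 + 1/4·1/2 + 1/4·3/4 + 1/4·1/4 = 5/8.
Similarly for Rh via the father's Rh distribution: P(Rh+) = 3/4.
Independent loci: 5/8 × 3/4 = 15/32.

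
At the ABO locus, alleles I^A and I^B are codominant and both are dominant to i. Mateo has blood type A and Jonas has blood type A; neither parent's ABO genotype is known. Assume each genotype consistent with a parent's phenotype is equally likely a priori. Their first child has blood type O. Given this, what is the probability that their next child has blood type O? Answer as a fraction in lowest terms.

Possible genotypes: Mateo ∈ {I^A I^A, I^A i}; Jonas ∈ {I^A I^A, I^A i}.
Weight each parental genotype pair by prior × P(type-O child):
  I^A i × I^A i: posterior weight 1; P(next child type O) = 1/4.
Weighted sum = 1/4.

1/4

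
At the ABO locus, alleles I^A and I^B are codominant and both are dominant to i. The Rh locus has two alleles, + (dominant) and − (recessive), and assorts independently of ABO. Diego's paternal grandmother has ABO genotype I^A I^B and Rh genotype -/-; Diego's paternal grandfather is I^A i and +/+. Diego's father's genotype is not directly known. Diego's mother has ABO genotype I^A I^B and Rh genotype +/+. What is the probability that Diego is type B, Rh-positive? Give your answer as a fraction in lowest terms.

1/4

Diego's father's ABO genotype from I^A I^B × I^A i: 1/4 I^A I^A, 1/4 I^A I^B, 1/4 I^A i, 1/4 I^B i.
Crossing each possibility with the mother I^A I^B and summing P(type B): 1/4·0 + 1/4·1/4 + 1/4·1/4 + 1/4·1/2 = 1/4.
Similarly for Rh via the father's Rh distribution: P(Rh+) = 1.
Independent loci: 1/4 × 1 = 1/4.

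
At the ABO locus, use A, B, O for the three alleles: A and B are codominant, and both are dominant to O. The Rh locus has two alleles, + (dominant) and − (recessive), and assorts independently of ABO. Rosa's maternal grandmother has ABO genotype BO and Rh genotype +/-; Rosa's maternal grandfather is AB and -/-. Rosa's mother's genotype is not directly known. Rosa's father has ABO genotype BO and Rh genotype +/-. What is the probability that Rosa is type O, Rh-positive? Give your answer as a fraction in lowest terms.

5/64

Rosa's mother's ABO genotype from BO × AB: 1/4 AB, 1/4 AO, 1/4 BB, 1/4 BO.
Crossing each possibility with the father BO and summing P(type O): 1/4·0 + 1/4·1/4 + 1/4·0 + 1/4·1/4 = 1/8.
Similarly for Rh via the mother's Rh distribution: P(Rh+) = 5/8.
Independent loci: 1/8 × 5/8 = 5/64.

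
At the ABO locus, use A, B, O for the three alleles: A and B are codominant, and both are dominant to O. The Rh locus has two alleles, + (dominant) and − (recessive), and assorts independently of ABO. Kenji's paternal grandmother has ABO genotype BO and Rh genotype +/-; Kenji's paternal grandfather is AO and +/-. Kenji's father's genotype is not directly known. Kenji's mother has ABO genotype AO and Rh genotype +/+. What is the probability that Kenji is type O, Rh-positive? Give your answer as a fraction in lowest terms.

1/4

Kenji's father's ABO genotype from BO × AO: 1/4 AB, 1/4 AO, 1/4 BO, 1/4 OO.
Crossing each possibility with the mother AO and summing P(type O): 1/4·0 + 1/4·1/4 + 1/4·1/4 + 1/4·1/2 = 1/4.
Similarly for Rh via the father's Rh distribution: P(Rh+) = 1.
Independent loci: 1/4 × 1 = 1/4.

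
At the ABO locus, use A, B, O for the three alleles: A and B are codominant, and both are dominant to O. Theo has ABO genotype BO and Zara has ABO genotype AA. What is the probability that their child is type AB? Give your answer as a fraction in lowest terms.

1/2

ABO cross BO × AA → offspring phenotypes: 1/2 A, 1/2 AB.
So P(type AB) = 1/2.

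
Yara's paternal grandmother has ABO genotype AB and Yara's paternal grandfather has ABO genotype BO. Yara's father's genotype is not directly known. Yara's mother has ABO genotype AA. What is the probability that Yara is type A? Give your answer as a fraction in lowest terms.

1/2

Yara's father's ABO genotype from AB × BO: 1/4 AB, 1/4 AO, 1/4 BB, 1/4 BO.
Crossing each possibility with the mother AA and summing P(type A): 1/4·1/2 + 1/4·1 + 1/4·0 + 1/4·1/2 = 1/2.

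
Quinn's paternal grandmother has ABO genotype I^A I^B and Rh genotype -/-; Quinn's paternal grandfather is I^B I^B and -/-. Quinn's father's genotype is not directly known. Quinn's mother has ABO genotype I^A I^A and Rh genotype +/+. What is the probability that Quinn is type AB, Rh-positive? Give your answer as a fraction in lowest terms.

Quinn's father's ABO genotype from I^A I^B × I^B I^B: 1/2 I^A I^B, 1/2 I^B I^B.
Crossing each possibility with the mother I^A I^A and summing P(type AB): 1/2·1/2 + 1/2·1 = 3/4.
Similarly for Rh via the father's Rh distribution: P(Rh+) = 1.
Independent loci: 3/4 × 1 = 3/4.

3/4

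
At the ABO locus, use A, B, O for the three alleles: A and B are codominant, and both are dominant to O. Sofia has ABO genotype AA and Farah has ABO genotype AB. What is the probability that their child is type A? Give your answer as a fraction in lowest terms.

1/2

ABO cross AA × AB → offspring phenotypes: 1/2 A, 1/2 AB.
So P(type A) = 1/2.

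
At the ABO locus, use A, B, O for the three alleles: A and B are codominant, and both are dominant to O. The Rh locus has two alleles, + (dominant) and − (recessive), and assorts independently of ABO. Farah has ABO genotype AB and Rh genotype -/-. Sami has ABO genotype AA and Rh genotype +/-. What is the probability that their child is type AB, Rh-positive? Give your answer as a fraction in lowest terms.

ABO cross AB × AA → offspring phenotypes: 1/2 A, 1/2 AB.
Rh cross -/- × +/- → 1/2 Rh+, 1/2 Rh-.
Independent loci: P(type AB, Rh-positive) = 1/2 × 1/2 = 1/4.

1/4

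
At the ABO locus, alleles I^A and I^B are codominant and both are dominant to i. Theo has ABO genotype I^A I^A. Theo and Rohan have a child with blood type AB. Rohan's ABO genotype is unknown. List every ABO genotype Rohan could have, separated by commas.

For each candidate genotype of Rohan, check whether crossing it with I^A I^A can produce every observed child phenotype.
  I^A I^A → possible child types {A} ✗
  I^A I^B → possible child types {A, AB} ✓
  I^A i → possible child types {A} ✗
  I^B I^B → possible child types {AB} ✓
  I^B i → possible child types {A, AB} ✓
  i i → possible child types {A} ✗

I^A I^B, I^B I^B, I^B i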